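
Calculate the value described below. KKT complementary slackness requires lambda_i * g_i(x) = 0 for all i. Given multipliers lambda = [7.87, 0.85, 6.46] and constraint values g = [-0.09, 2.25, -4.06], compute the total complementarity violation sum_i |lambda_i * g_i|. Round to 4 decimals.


KKT complementary slackness check:
lambda_1 * g_1 = 7.87 * -0.09 = -0.7083
lambda_2 * g_2 = 0.85 * 2.25 = 1.9125
lambda_3 * g_3 = 6.46 * -4.06 = -26.2276
Total violation = 0.7083 + 1.9125 + 26.2276 = 28.8484


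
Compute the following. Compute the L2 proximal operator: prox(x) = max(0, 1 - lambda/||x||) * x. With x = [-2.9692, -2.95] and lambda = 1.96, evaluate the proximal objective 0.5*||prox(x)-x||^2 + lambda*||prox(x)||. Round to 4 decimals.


Step 1: Compute ||x||.
||x|| = 4.1855
Step 2: Compute scaling factor.
scale = max(0, 1 - 1.96/4.1855) = 0.5317
Step 3: prox(x) = [-1.5788, -1.5686]
||prox(x)|| = 2.2255
Step 4: Proximal objective.
0.5*||prox-x||^2 = 1.9208
lambda*||prox|| = 4.362
Total = 6.2828


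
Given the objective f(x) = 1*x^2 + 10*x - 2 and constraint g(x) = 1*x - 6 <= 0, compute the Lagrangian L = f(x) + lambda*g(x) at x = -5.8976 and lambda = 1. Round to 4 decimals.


Step 1: Evaluate f(x).
f(-5.8976) = 1*(-5.8976)^2 + 10*(-5.8976) - 2 = -26.1943
Step 2: Evaluate g(x).
g(-5.8976) = 1*-5.8976 - 6 = -11.8976
Step 3: Compute Lagrangian.
L = -26.1943 + 1*-11.8976 = -38.0919


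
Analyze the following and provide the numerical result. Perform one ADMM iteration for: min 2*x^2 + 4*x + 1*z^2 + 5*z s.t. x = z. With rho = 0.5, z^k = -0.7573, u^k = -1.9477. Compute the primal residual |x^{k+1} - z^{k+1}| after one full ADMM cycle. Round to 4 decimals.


ADMM iteration with rho = 0.5, z^k = -0.7573, u^k = -1.9477
Step 1: x-update.
Minimize 2*x^2 + 4*x + (0.5/2)*(x + 0.7573 - 1.9477)^2
FOC: (2*2 + 0.5)*x = -4 + 0.5*(-0.7573 + 1.9477)
x^{k+1} = -0.7566
Step 2: z-update.
Minimize 1*z^2 + 5*z + (0.5/2)*(-0.7566 - z - 1.9477)^2
FOC: (2*1 + 0.5)*z = -5 + 0.5*(-0.7566 - 1.9477)
z^{k+1} = -2.5409
Step 3: u-update.
u^{k+1} = -1.9477 - 0.7566 + 2.5409 = -0.1635
Step 4: Primal residual = |-0.7566 + 2.5409| = 1.7842


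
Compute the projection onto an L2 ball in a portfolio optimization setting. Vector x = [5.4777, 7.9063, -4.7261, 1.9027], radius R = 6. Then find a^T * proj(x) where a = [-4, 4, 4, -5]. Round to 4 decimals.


Step 1: Compute ||x|| (intermediates to 6 decimals).
||x|| = sqrt(5.4777^2 + 7.9063^2 + (-4.7261)^2 + 1.9027^2) = 10.884441
Step 2: Project.
Since ||x|| > R, scale = R/||x|| = 6/10.884441 = 0.551246, proj(x) = scale * x
proj(x) = [3.01956, 4.358316, -2.605244, 1.048856]
Step 3: Dot product.
a^T * proj(x) = -4*3.01956 + 4*4.358316 + 4*(-2.605244) - 5*1.048856 = -10.3102


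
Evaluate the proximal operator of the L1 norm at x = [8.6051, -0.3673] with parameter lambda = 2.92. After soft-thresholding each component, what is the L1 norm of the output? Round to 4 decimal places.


Soft-thresholding with lambda = 2.92:
prox(8.6051) = sign(8.6051)*max(|8.6051| - 2.92, 0) = 5.6851
prox(-0.3673) = sign(-0.3673)*max(|-0.3673| - 2.92, 0) = 0.0
prox(x) = [5.6851, 0.0]
||prox(x)||_1 = 5.6851 + 0.0 = 5.6851


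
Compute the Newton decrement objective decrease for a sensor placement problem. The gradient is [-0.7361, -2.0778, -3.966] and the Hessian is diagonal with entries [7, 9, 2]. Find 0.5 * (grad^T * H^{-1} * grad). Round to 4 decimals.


Step 1: H is diagonal, so H^(-1) * g = [-0.1052, -0.2309, -1.983].
Step 2: g^T H^(-1) g = sum_i g_i^2 / H_ii
  = (-0.7361)^2/7 + (-2.0778)^2/9 + (-3.966)^2/2
  = 0.0774 + 0.4797 + 7.8646 = 8.4217
Step 3: Objective decrease = 0.5 * g^T H^(-1) g = 4.2108


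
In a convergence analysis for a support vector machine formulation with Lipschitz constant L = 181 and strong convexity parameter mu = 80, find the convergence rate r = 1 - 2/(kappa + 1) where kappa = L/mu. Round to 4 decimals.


Step 1: Compute the condition number.
kappa = L/mu = 181/80 = 2.2625
Step 2: Compute the convergence rate.
r = 1 - 2/(kappa + 1) = 1 - 2*mu/(L + mu) = (L - mu)/(L + mu) = 101/261 = 0.387


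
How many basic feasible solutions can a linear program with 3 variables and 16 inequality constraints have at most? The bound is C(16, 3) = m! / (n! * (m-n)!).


Each vertex corresponds to some choice of n active constraints out of m, so the number of vertices is at most C(m, n) = m! / (n!(m-n)!).
m = 16, n = 3
Numerator: 16 * 15 * 14
Denominator: 3! = 6
C(16, 3) = 560


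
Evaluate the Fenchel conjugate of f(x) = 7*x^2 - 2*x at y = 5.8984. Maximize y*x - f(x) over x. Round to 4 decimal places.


f*(y) = sup_x {y*x - a*x^2 - b*x} = sup_x {(y-b)*x - a*x^2}
FOC: (y - b) - 2a*x = 0 => x* = (y - b)/(2a)
x* = (5.8984 + 2)/(2*7) = 0.5642
f*(5.8984) = (y-b)^2/(4a) = (5.8984 + 2)^2/(4*7)
= 62.3847/28 = 2.228


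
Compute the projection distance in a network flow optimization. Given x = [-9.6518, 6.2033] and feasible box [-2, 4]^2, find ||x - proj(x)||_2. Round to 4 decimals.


Project each component onto [-2, 4].
clip(-9.6518) = -2.0, clip(6.2033) = 4.0
Projection = [-2.0, 4.0]
Squared diffs: [58.55, 4.8545]
Distance = sqrt(63.4045) = 7.9627


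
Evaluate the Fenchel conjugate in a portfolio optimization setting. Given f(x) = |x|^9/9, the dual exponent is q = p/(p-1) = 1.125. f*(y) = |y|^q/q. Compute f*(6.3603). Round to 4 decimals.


The conjugate exponent q satisfies 1/p + 1/q = 1.
p = 9, so q = 9/(9 - 1) = 1.125
|y|^q = 6.3603^1.125 = 8.0152
f*(6.3603) = 8.0152 / 1.125 = 7.1246


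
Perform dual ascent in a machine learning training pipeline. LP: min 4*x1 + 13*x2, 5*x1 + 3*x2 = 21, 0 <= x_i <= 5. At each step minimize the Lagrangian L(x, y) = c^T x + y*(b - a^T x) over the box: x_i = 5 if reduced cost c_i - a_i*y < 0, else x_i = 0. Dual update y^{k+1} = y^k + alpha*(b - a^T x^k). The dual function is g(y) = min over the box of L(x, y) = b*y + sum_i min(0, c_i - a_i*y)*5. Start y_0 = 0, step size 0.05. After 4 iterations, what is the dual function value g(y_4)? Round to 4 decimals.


Dual ascent for LP: min 4*x1 + 13*x2, 5*x1 + 3*x2 = 21, 0 <= x_i <= 5
Step 1: y^k = 0.0, reduced costs: (4.0, 13.0)
  x^k = (0.0, 0.0), subgradient = b - a^T x = 21.0
  y^{k+1} = 0.0 + 0.05*21.0 = 1.05
Step 2: y^k = 1.05, reduced costs: (-1.25, 9.85)
  x^k = (5.0, 0.0), subgradient = b - a^T x = -4.0
  y^{k+1} = 1.05 + 0.05*-4.0 = 0.85
Step 3: y^k = 0.85, reduced costs: (-0.25, 10.45)
  x^k = (5.0, 0.0), subgradient = b - a^T x = -4.0
  y^{k+1} = 0.85 + 0.05*-4.0 = 0.65
Step 4: y^k = 0.65, reduced costs: (0.75, 11.05)
  x^k = (0.0, 0.0), subgradient = b - a^T x = 21.0
  y^{k+1} = 0.65 + 0.05*21.0 = 1.7
Dual objective at y_4 = 1.7: reduced costs (-4.5, 7.9), box minimizer x = (5.0, 0.0)
g(y_4) = b*y + (c1 - a1*y)*x1 + (c2 - a2*y)*x2 = 21*1.7 + (-4.5)*5.0 + 7.9*0.0 = 35.7 - 22.5 + 0.0 = 13.2


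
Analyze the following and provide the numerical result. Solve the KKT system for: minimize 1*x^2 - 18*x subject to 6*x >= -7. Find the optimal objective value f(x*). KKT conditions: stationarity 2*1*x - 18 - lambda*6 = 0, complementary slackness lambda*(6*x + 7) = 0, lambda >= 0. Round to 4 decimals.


Step 1: Try lambda = 0 (constraint inactive).
Stationarity: 2*1*x - 18 = 0
x* = 18/(2*1) = 9.0
Check constraint: 6*9.0 = 54.0 >= -7 -- satisfied.
Step 2: Compute optimal value.
f(x*) = 1*9.0^2 - 18*9.0 = -81.0


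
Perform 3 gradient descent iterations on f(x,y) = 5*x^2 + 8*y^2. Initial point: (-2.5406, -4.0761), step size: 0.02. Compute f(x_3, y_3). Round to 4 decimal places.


Gradient descent on f(x,y) = 5*x^2 + 8*y^2.
Starting point: (-2.5406, -4.0761), alpha = 0.02
Step 1: grad_x = 2*5*-2.5406 = -25.406, grad_y = 2*8*-4.0761 = -65.2176
  x_1 = -2.5406 - 0.02*-25.406 = -2.0325
  y_1 = -4.0761 - 0.02*-65.2176 = -2.7717
Step 2: grad_x = 2*5*-2.0325 = -20.3248, grad_y = 2*8*-2.7717 = -44.348
  x_2 = -2.0325 - 0.02*-20.3248 = -1.626
  y_2 = -2.7717 - 0.02*-44.348 = -1.8848
Step 3: grad_x = 2*5*-1.626 = -16.2598, grad_y = 2*8*-1.8848 = -30.1566
  x_3 = -1.626 - 0.02*-16.2598 = -1.3008
  y_3 = -1.8848 - 0.02*-30.1566 = -1.2817
f(-1.3008, -1.2817) = 5*(-1.3008)^2 + 8*(-1.2817)^2 = 21.6014


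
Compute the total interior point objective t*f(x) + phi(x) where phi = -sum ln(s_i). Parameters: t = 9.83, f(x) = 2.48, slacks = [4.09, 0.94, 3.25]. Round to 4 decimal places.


Step 1: Compute log-barrier.
ln values: [1.4085, -0.0619, 1.1787]
phi = -(1.4085 - 0.0619 + 1.1787) = -2.5253
Step 2: Compute augmented objective.
t*f(x) = 9.83*2.48 = 24.3784
Total = 24.3784 - 2.5253 = 21.8531


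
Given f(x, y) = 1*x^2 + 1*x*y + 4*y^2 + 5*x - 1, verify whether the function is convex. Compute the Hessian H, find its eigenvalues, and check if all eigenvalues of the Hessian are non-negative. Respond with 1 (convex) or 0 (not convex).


The Hessian of f(x,y) = 1*x^2 + 1*x*y + 4*y^2 + 5*x - 1 is:
H = [[2, 1], [1, 8]]
Trace = 2 + 8 = 10
Determinant = 2*8 - (1)^2 = 15
Discriminant = (10)^2 - 4*15 = 40.0
Eigenvalues: lambda_1 = 1.8377, lambda_2 = 8.1623
The function is convex.

1


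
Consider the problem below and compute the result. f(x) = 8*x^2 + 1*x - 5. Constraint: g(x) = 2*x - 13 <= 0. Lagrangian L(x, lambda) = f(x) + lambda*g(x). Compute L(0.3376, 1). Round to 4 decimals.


Step 1: Evaluate f(x).
f(0.3376) = 8*0.3376^2 + 1*0.3376 - 5 = -3.7506
Step 2: Evaluate g(x).
g(0.3376) = 2*0.3376 - 13 = -12.3248
Step 3: Compute Lagrangian.
L = -3.7506 + 1*-12.3248 = -16.0754


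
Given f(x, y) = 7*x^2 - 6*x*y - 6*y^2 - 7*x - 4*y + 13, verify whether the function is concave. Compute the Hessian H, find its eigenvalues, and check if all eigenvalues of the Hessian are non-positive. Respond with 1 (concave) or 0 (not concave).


The Hessian of f(x,y) = 7*x^2 - 6*x*y - 6*y^2 - 7*x - 4*y + 13 is:
H = [[14, -6], [-6, -12]]
Trace = 14 - 12 = 2
Determinant = 14*-12 - (-6)^2 = -204
Discriminant = (2)^2 - 4*-204 = 820.0
Eigenvalues: lambda_1 = -13.3178, lambda_2 = 15.3178
The function is not concave.

0


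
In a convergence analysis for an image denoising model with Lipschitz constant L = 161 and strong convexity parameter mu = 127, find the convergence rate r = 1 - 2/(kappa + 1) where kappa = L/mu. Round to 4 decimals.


Step 1: Compute the condition number.
kappa = L/mu = 161/127 = 1.2677
Step 2: Compute the convergence rate.
r = 1 - 2/(kappa + 1) = 1 - 2*mu/(L + mu) = (L - mu)/(L + mu) = 34/288 = 0.1181


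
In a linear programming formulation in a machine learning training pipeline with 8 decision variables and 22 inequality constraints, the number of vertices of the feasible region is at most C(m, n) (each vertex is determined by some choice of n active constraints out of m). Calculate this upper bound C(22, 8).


Each vertex corresponds to some choice of n active constraints out of m, so the number of vertices is at most C(m, n) = m! / (n!(m-n)!).
m = 22, n = 8
Numerator: 22 * 21 * 20 * 19 * 18 * 17 * 16 * 15
Denominator: 8! = 40320
C(22, 8) = 319770


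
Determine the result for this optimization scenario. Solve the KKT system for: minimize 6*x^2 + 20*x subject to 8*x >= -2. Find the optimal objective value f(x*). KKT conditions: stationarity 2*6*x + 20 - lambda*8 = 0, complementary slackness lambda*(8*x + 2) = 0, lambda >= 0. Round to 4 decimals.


Step 1: Try lambda = 0 (constraint inactive).
x_unc = -20/(2*6) = -1.6667
Check: 8*-1.6667 = -13.3336 < -2 -- violated!
Step 2: Constraint must be active: 8*x = -2
x* = -2/8 = -0.25
lambda = (2*6*(-0.25) + 20)/8 = 2.125
Step 3: Compute optimal value.
f(x*) = 6*(-0.25)^2 + 20*(-0.25) = -4.625


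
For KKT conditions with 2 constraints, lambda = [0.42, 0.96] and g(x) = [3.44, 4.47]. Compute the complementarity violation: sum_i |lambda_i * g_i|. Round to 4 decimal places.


KKT complementary slackness check:
lambda_1 * g_1 = 0.42 * 3.44 = 1.4448
lambda_2 * g_2 = 0.96 * 4.47 = 4.2912
Total violation = 1.4448 + 4.2912 = 5.736


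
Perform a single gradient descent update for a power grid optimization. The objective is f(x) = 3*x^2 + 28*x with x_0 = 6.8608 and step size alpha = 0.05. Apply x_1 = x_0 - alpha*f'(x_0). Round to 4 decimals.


We compute the gradient at x_0 and apply the update.
f'(x) = 6*x + 28
f'(6.8608) = 6*6.8608 + 28 = 69.1648
x_1 = 6.8608 - 0.05*69.1648 = 3.4026


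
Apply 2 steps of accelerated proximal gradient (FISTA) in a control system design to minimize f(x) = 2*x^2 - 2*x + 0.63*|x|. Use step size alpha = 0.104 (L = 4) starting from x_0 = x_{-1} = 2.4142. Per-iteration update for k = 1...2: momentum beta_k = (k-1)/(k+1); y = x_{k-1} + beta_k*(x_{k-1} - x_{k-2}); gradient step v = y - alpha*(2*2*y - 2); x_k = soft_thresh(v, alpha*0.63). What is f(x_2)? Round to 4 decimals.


FISTA on f(x) = 2*x^2 - 2*x + 0.63*|x|
L = 4, alpha = 0.104
Iteration 1: beta = 0.0, y = 2.4142 + 0.0*(2.4142 - 2.4142) = 2.4142
  grad(y) = 7.6568, v = y - alpha*grad = 1.6179
  prox(v) = soft_thresh(1.6179, 0.0655) = 1.5524
Iteration 2: beta = 0.3333, y = 1.5524 + 0.3333*(1.5524 - 2.4142) = 1.2651
  grad(y) = 3.0604, v = y - alpha*grad = 0.9468
  prox(v) = soft_thresh(0.9468, 0.0655) = 0.8813
f(x_2) = 2*0.8813^2 - 2*0.8813 + 0.63*|0.8813| = 0.346


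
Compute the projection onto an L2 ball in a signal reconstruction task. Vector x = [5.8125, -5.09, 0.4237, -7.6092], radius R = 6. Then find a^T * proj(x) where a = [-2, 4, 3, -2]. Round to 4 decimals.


Step 1: Compute ||x|| (intermediates to 6 decimals).
||x|| = sqrt(5.8125^2 + (-5.09)^2 + 0.4237^2 + (-7.6092)^2) = 10.852313
Step 2: Project.
Since ||x|| > R, scale = R/||x|| = 6/10.852313 = 0.552878, proj(x) = scale * x
proj(x) = [3.213603, -2.814149, 0.234254, -4.206959]
Step 3: Dot product.
a^T * proj(x) = -2*3.213603 + 4*(-2.814149) + 3*0.234254 - 2*(-4.206959) = -8.5671


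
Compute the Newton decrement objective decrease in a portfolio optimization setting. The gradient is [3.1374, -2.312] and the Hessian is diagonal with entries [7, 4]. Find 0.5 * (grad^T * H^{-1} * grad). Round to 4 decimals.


Step 1: H is diagonal, so H^(-1) * g = [0.4482, -0.578].
Step 2: g^T H^(-1) g = sum_i g_i^2 / H_ii
  = (3.1374)^2/7 + (-2.312)^2/4
  = 1.4062 + 1.3363 = 2.7425
Step 3: Objective decrease = 0.5 * g^T H^(-1) g = 1.3713


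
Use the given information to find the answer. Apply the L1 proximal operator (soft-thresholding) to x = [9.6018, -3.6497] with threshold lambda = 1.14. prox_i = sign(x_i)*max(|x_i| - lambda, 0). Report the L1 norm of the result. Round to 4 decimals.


Soft-thresholding with lambda = 1.14:
prox(9.6018) = sign(9.6018)*max(|9.6018| - 1.14, 0) = 8.4618
prox(-3.6497) = sign(-3.6497)*max(|-3.6497| - 1.14, 0) = -2.5097
prox(x) = [8.4618, -2.5097]
||prox(x)||_1 = 8.4618 + 2.5097 = 10.9715


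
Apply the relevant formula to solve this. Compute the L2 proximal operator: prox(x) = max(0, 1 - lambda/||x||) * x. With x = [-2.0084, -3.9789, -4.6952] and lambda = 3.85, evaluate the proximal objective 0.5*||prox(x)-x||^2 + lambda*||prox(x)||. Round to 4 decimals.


Step 1: Compute ||x||.
||x|| = 6.4738
Step 2: Compute scaling factor.
scale = max(0, 1 - 3.85/6.4738) = 0.4053
Step 3: prox(x) = [-0.814, -1.6126, -1.9029]
||prox(x)|| = 2.6238
Step 4: Proximal objective.
0.5*||prox-x||^2 = 7.4113
lambda*||prox|| = 10.1016
Total = 17.5129


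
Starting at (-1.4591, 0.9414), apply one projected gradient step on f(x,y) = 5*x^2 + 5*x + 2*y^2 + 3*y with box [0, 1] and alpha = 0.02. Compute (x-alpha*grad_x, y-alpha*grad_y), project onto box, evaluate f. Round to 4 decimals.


Step 1: Compute gradient at (-1.4591, 0.9414).
grad_x = 2*5*-1.4591 + 5 = -9.591
grad_y = 2*2*0.9414 + 3 = 6.7656
Step 2: Gradient step.
x_raw = -1.4591 - 0.02*-9.591 = -1.2673
y_raw = 0.9414 - 0.02*6.7656 = 0.8061
Step 3: Project onto [0, 1].
x_proj = clip(-1.2673) = 0.0
y_proj = clip(0.8061) = 0.8061
Step 4: Evaluate f.
f(0.0, 0.8061) = 3.7178


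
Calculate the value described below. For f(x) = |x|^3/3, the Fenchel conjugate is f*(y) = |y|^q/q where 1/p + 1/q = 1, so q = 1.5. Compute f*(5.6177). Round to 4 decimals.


The conjugate exponent q satisfies 1/p + 1/q = 1.
p = 3, so q = 3/(3 - 1) = 1.5
|y|^q = 5.6177^1.5 = 13.3149
f*(5.6177) = 13.3149 / 1.5 = 8.8766


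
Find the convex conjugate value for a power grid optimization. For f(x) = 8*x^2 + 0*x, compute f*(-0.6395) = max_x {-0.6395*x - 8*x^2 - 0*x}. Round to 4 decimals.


f*(y) = sup_x {y*x - a*x^2 - b*x} = sup_x {(y-b)*x - a*x^2}
FOC: (y - b) - 2a*x = 0 => x* = (y - b)/(2a)
x* = (-0.6395 - 0)/(2*8) = -0.04
f*(-0.6395) = (y-b)^2/(4a) = (-0.6395 - 0)^2/(4*8)
= 0.409/32 = 0.0128


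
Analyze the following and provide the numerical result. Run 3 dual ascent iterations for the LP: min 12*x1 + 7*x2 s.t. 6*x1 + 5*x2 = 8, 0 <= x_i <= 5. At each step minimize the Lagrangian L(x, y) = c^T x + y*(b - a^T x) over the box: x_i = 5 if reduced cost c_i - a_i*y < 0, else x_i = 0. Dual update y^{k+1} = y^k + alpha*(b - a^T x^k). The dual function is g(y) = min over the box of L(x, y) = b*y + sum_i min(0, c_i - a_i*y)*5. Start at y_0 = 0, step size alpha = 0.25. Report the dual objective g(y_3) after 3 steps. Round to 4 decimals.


Dual ascent for LP: min 12*x1 + 7*x2, 6*x1 + 5*x2 = 8, 0 <= x_i <= 5
Step 1: y^k = 0.0, reduced costs: (12.0, 7.0)
  x^k = (0.0, 0.0), subgradient = b - a^T x = 8.0
  y^{k+1} = 0.0 + 0.25*8.0 = 2.0
Step 2: y^k = 2.0, reduced costs: (0.0, -3.0)
  x^k = (0.0, 5.0), subgradient = b - a^T x = -17.0
  y^{k+1} = 2.0 + 0.25*-17.0 = -2.25
Step 3: y^k = -2.25, reduced costs: (25.5, 18.25)
  x^k = (0.0, 0.0), subgradient = b - a^T x = 8.0
  y^{k+1} = -2.25 + 0.25*8.0 = -0.25
Dual objective at y_3 = -0.25: reduced costs (13.5, 8.25), box minimizer x = (0.0, 0.0)
g(y_3) = b*y + (c1 - a1*y)*x1 + (c2 - a2*y)*x2 = 8*(-0.25) + 13.5*0.0 + 8.25*0.0 = -2.0 + 0.0 + 0.0 = -2.0


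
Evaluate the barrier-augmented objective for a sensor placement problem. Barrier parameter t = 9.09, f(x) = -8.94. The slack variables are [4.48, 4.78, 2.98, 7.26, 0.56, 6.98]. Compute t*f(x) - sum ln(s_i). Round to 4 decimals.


Step 1: Compute log-barrier.
ln values: [1.4996, 1.5644, 1.0919, 1.9824, -0.5798, 1.943]
phi = -(1.4996 + 1.5644 + 1.0919 + 1.9824 - 0.5798 + 1.943) = -7.5016
Step 2: Compute augmented objective.
t*f(x) = 9.09*-8.94 = -81.2646
Total = -81.2646 - 7.5016 = -88.7662


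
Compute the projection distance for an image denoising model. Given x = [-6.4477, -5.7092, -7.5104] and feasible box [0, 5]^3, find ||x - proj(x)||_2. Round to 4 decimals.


Project each component onto [0, 5].
clip(-6.4477) = 0.0, clip(-5.7092) = 0.0, clip(-7.5104) = 0.0
Projection = [0.0, 0.0, 0.0]
Squared diffs: [41.5728, 32.595, 56.4061]
Distance = sqrt(130.5739) = 11.4269


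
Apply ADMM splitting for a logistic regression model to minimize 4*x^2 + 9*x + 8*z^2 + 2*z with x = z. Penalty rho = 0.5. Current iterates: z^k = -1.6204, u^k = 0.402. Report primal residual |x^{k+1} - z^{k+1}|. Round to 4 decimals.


ADMM iteration with rho = 0.5, z^k = -1.6204, u^k = 0.402
Step 1: x-update.
Minimize 4*x^2 + 9*x + (0.5/2)*(x + 1.6204 + 0.402)^2
FOC: (2*4 + 0.5)*x = -9 + 0.5*(-1.6204 - 0.402)
x^{k+1} = -1.1778
Step 2: z-update.
Minimize 8*z^2 + 2*z + (0.5/2)*(-1.1778 - z + 0.402)^2
FOC: (2*8 + 0.5)*z = -2 + 0.5*(-1.1778 + 0.402)
z^{k+1} = -0.1447
Step 3: u-update.
u^{k+1} = 0.402 - 1.1778 + 0.1447 = -0.6311
Step 4: Primal residual = |-1.1778 + 0.1447| = 1.0331


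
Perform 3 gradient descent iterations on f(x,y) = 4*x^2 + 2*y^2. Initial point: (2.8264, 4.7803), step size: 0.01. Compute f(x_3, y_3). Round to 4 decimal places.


Gradient descent on f(x,y) = 4*x^2 + 2*y^2.
Starting point: (2.8264, 4.7803), alpha = 0.01
Step 1: grad_x = 2*4*2.8264 = 22.6112, grad_y = 2*2*4.7803 = 19.1212
  x_1 = 2.8264 - 0.01*22.6112 = 2.6003
  y_1 = 4.7803 - 0.01*19.1212 = 4.5891
Step 2: grad_x = 2*4*2.6003 = 20.8023, grad_y = 2*2*4.5891 = 18.3564
  x_2 = 2.6003 - 0.01*20.8023 = 2.3923
  y_2 = 4.5891 - 0.01*18.3564 = 4.4055
Step 3: grad_x = 2*4*2.3923 = 19.1381, grad_y = 2*2*4.4055 = 17.6221
  x_3 = 2.3923 - 0.01*19.1381 = 2.2009
  y_3 = 4.4055 - 0.01*17.6221 = 4.2293
f(2.2009, 4.2293) = 4*2.2009^2 + 2*4.2293^2 = 55.1496


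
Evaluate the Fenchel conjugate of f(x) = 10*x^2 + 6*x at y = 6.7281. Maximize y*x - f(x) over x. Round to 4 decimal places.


f*(y) = sup_x {y*x - a*x^2 - b*x} = sup_x {(y-b)*x - a*x^2}
FOC: (y - b) - 2a*x = 0 => x* = (y - b)/(2a)
x* = (6.7281 - 6)/(2*10) = 0.0364
f*(6.7281) = (y-b)^2/(4a) = (6.7281 - 6)^2/(4*10)
= 0.5301/40 = 0.0133


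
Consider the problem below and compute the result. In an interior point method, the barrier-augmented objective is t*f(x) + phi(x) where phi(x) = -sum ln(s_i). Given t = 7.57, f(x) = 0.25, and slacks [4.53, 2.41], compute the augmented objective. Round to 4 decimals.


Step 1: Compute log-barrier.
ln values: [1.5107, 0.8796]
phi = -(1.5107 + 0.8796) = -2.3903
Step 2: Compute augmented objective.
t*f(x) = 7.57*0.25 = 1.8925
Total = 1.8925 - 2.3903 = -0.4978


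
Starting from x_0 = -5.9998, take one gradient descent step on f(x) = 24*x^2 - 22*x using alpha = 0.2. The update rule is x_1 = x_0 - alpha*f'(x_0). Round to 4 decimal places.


We compute the gradient at x_0 and apply the update.
f'(x) = 48*x - 22
f'(-5.9998) = 48*-5.9998 - 22 = -309.9904
x_1 = -5.9998 - 0.2*-309.9904 = 55.9983


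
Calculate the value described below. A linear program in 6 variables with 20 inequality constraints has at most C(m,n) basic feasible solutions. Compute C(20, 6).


Each vertex corresponds to some choice of n active constraints out of m, so the number of vertices is at most C(m, n) = m! / (n!(m-n)!).
m = 20, n = 6
Numerator: 20 * 19 * 18 * 17 * 16 * 15
Denominator: 6! = 720
C(20, 6) = 38760


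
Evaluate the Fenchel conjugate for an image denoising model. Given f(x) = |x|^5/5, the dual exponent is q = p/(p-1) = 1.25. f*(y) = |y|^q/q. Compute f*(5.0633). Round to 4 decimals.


The conjugate exponent q satisfies 1/p + 1/q = 1.
p = 5, so q = 5/(5 - 1) = 1.25
|y|^q = 5.0633^1.25 = 7.5953
f*(5.0633) = 7.5953 / 1.25 = 6.0762


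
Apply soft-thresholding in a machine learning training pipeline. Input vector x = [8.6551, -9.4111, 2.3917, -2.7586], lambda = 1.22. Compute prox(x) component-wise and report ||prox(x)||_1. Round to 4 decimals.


Soft-thresholding with lambda = 1.22:
prox(8.6551) = sign(8.6551)*max(|8.6551| - 1.22, 0) = 7.4351
prox(-9.4111) = sign(-9.4111)*max(|-9.4111| - 1.22, 0) = -8.1911
prox(2.3917) = sign(2.3917)*max(|2.3917| - 1.22, 0) = 1.1717
prox(-2.7586) = sign(-2.7586)*max(|-2.7586| - 1.22, 0) = -1.5386
prox(x) = [7.4351, -8.1911, 1.1717, -1.5386]
||prox(x)||_1 = 7.4351 + 8.1911 + 1.1717 + 1.5386 = 18.3365


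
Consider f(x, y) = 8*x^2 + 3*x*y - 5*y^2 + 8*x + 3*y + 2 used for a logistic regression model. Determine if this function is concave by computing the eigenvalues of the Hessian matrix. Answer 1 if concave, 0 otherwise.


The Hessian of f(x,y) = 8*x^2 + 3*x*y - 5*y^2 + 8*x + 3*y + 2 is:
H = [[16, 3], [3, -10]]
Trace = 16 - 10 = 6
Determinant = 16*-10 - (3)^2 = -169
Discriminant = (6)^2 - 4*-169 = 712.0
Eigenvalues: lambda_1 = -10.3417, lambda_2 = 16.3417
The function is not concave.

0


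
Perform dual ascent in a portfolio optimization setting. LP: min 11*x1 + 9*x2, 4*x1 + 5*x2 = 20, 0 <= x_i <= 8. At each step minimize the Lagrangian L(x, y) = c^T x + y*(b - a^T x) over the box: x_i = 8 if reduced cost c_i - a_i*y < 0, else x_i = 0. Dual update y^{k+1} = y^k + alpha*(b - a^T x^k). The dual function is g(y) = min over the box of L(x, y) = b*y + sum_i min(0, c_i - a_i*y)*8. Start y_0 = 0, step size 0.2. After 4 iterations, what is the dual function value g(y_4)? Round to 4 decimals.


Dual ascent for LP: min 11*x1 + 9*x2, 4*x1 + 5*x2 = 20, 0 <= x_i <= 8
Step 1: y^k = 0.0, reduced costs: (11.0, 9.0)
  x^k = (0.0, 0.0), subgradient = b - a^T x = 20.0
  y^{k+1} = 0.0 + 0.2*20.0 = 4.0
Step 2: y^k = 4.0, reduced costs: (-5.0, -11.0)
  x^k = (8.0, 8.0), subgradient = b - a^T x = -52.0
  y^{k+1} = 4.0 + 0.2*-52.0 = -6.4
Step 3: y^k = -6.4, reduced costs: (36.6, 41.0)
  x^k = (0.0, 0.0), subgradient = b - a^T x = 20.0
  y^{k+1} = -6.4 + 0.2*20.0 = -2.4
Step 4: y^k = -2.4, reduced costs: (20.6, 21.0)
  x^k = (0.0, 0.0), subgradient = b - a^T x = 20.0
  y^{k+1} = -2.4 + 0.2*20.0 = 1.6
Dual objective at y_4 = 1.6: reduced costs (4.6, 1.0), box minimizer x = (0.0, 0.0)
g(y_4) = b*y + (c1 - a1*y)*x1 + (c2 - a2*y)*x2 = 20*1.6 + 4.6*0.0 + 1.0*0.0 = 32.0 + 0.0 + 0.0 = 32.0


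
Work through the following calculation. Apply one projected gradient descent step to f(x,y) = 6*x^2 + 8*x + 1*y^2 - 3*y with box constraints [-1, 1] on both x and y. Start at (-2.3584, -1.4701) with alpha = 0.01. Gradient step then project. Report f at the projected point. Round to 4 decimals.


Step 1: Compute gradient at (-2.3584, -1.4701).
grad_x = 2*6*-2.3584 + 8 = -20.3008
grad_y = 2*1*-1.4701 - 3 = -5.9402
Step 2: Gradient step.
x_raw = -2.3584 - 0.01*-20.3008 = -2.1554
y_raw = -1.4701 - 0.01*-5.9402 = -1.4107
Step 3: Project onto [-1, 1].
x_proj = clip(-2.1554) = -1.0
y_proj = clip(-1.4107) = -1.0
Step 4: Evaluate f.
f(-1.0, -1.0) = 2.0


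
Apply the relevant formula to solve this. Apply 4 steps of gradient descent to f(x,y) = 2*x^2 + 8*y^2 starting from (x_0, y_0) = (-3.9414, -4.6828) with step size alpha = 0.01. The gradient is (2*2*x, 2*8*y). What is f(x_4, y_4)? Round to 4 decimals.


Gradient descent on f(x,y) = 2*x^2 + 8*y^2.
Starting point: (-3.9414, -4.6828), alpha = 0.01
Step 1: grad_x = 2*2*-3.9414 = -15.7656, grad_y = 2*8*-4.6828 = -74.9248
  x_1 = -3.9414 - 0.01*-15.7656 = -3.7837
  y_1 = -4.6828 - 0.01*-74.9248 = -3.9336
Step 2: grad_x = 2*2*-3.7837 = -15.135, grad_y = 2*8*-3.9336 = -62.9368
  x_2 = -3.7837 - 0.01*-15.135 = -3.6324
  y_2 = -3.9336 - 0.01*-62.9368 = -3.3042
Step 3: grad_x = 2*2*-3.6324 = -14.5296, grad_y = 2*8*-3.3042 = -52.8669
  x_3 = -3.6324 - 0.01*-14.5296 = -3.4871
  y_3 = -3.3042 - 0.01*-52.8669 = -2.7755
Step 4: grad_x = 2*2*-3.4871 = -13.9484, grad_y = 2*8*-2.7755 = -44.4082
  x_4 = -3.4871 - 0.01*-13.9484 = -3.3476
  y_4 = -2.7755 - 0.01*-44.4082 = -2.3314
f(-3.3476, -2.3314) = 2*(-3.3476)^2 + 8*(-2.3314)^2 = 65.8976


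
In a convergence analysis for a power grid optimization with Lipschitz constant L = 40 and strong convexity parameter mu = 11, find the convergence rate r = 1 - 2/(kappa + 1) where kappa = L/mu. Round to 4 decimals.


Step 1: Compute the condition number.
kappa = L/mu = 40/11 = 3.6364
Step 2: Compute the convergence rate.
r = 1 - 2/(kappa + 1) = 1 - 2*mu/(L + mu) = (L - mu)/(L + mu) = 29/51 = 0.5686


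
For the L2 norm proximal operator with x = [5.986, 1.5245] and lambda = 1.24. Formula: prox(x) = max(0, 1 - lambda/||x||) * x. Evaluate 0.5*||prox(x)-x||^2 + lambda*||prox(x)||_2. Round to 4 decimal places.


Step 1: Compute ||x||.
||x|| = 6.1771
Step 2: Compute scaling factor.
scale = max(0, 1 - 1.24/6.1771) = 0.7993
Step 3: prox(x) = [4.7844, 1.2185]
||prox(x)|| = 4.9371
Step 4: Proximal objective.
0.5*||prox-x||^2 = 0.7688
lambda*||prox|| = 6.122
Total = 6.8908


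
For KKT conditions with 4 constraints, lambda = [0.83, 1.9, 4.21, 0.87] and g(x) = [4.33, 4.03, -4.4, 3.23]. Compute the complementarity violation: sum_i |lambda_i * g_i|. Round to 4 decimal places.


KKT complementary slackness check:
lambda_1 * g_1 = 0.83 * 4.33 = 3.5939
lambda_2 * g_2 = 1.9 * 4.03 = 7.657
lambda_3 * g_3 = 4.21 * -4.4 = -18.524
lambda_4 * g_4 = 0.87 * 3.23 = 2.8101
Total violation = 3.5939 + 7.657 + 18.524 + 2.8101 = 32.585


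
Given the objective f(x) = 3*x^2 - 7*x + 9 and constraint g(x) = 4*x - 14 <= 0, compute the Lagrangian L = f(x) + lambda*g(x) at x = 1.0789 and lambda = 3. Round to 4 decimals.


Step 1: Evaluate f(x).
f(1.0789) = 3*1.0789^2 - 7*1.0789 + 9 = 4.9398
Step 2: Evaluate g(x).
g(1.0789) = 4*1.0789 - 14 = -9.6844
Step 3: Compute Lagrangian.
L = 4.9398 + 3*-9.6844 = -24.1134


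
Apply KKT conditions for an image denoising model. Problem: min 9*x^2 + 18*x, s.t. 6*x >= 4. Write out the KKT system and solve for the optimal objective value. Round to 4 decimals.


Step 1: Try lambda = 0 (constraint inactive).
x_unc = -18/(2*9) = -1.0
Check: 6*-1.0 = -6.0 < 4 -- violated!
Step 2: Constraint must be active: 6*x = 4
x* = 4/6 = 2/3 = 0.6667 (rounded; the exact value 2/3 is used below)
lambda = (2*9*(2/3) + 18)/6 = 5.0
Step 3: Compute optimal value.
f(x*) = 9*(2/3)^2 + 18*(2/3) = 16.0


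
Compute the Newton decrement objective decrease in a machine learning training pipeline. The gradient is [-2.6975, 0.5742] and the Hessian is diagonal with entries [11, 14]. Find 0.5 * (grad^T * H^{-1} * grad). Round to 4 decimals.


Step 1: H is diagonal, so H^(-1) * g = [-0.2452, 0.041].
Step 2: g^T H^(-1) g = sum_i g_i^2 / H_ii
  = (-2.6975)^2/11 + (0.5742)^2/14
  = 0.6615 + 0.0236 = 0.6851
Step 3: Objective decrease = 0.5 * g^T H^(-1) g = 0.3425


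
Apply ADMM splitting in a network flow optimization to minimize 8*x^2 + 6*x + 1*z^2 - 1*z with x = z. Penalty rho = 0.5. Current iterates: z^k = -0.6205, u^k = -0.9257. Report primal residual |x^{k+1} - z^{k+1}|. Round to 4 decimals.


ADMM iteration with rho = 0.5, z^k = -0.6205, u^k = -0.9257
Step 1: x-update.
Minimize 8*x^2 + 6*x + (0.5/2)*(x + 0.6205 - 0.9257)^2
FOC: (2*8 + 0.5)*x = -6 + 0.5*(-0.6205 + 0.9257)
x^{k+1} = -0.3544
Step 2: z-update.
Minimize 1*z^2 - 1*z + (0.5/2)*(-0.3544 - z - 0.9257)^2
FOC: (2*1 + 0.5)*z = 1 + 0.5*(-0.3544 - 0.9257)
z^{k+1} = 0.144
Step 3: u-update.
u^{k+1} = -0.9257 - 0.3544 - 0.144 = -1.4241
Step 4: Primal residual = |-0.3544 - 0.144| = 0.4984


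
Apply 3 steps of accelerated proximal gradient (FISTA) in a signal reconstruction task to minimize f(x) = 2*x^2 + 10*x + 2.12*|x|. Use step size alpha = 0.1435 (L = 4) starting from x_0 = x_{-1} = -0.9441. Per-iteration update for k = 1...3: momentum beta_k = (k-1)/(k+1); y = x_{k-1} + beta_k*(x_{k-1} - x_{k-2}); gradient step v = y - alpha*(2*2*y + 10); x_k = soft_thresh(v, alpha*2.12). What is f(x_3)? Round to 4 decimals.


FISTA on f(x) = 2*x^2 + 10*x + 2.12*|x|
L = 4, alpha = 0.1435
Iteration 1: beta = 0.0, y = -0.9441 + 0.0*(-0.9441 + 0.9441) = -0.9441
  grad(y) = 6.2236, v = y - alpha*grad = -1.8372
  prox(v) = soft_thresh(-1.8372, 0.3042) = -1.533
Iteration 2: beta = 0.3333, y = -1.533 + 0.3333*(-1.533 + 0.9441) = -1.7293
  grad(y) = 3.083, v = y - alpha*grad = -2.1717
  prox(v) = soft_thresh(-2.1717, 0.3042) = -1.8674
Iteration 3: beta = 0.5, y = -1.8674 + 0.5*(-1.8674 + 1.533) = -2.0347
  grad(y) = 1.8613, v = y - alpha*grad = -2.3018
  prox(v) = soft_thresh(-2.3018, 0.3042) = -1.9976
f(x_3) = 2*(-1.9976)^2 + 10*(-1.9976) + 2.12*|-1.9976| = -7.7603


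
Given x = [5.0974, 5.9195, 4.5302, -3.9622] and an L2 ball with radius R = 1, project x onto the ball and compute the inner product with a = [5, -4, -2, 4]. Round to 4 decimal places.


Step 1: Compute ||x|| (intermediates to 6 decimals).
||x|| = sqrt(5.0974^2 + 5.9195^2 + 4.5302^2 + (-3.9622)^2) = 9.861324
Step 2: Project.
Since ||x|| > R, scale = R/||x|| = 1/9.861324 = 0.101406, proj(x) = scale * x
proj(x) = [0.516907, 0.600273, 0.459389, -0.401791]
Step 3: Dot product.
a^T * proj(x) = 5*0.516907 - 4*0.600273 - 2*0.459389 + 4*(-0.401791) = -2.3425


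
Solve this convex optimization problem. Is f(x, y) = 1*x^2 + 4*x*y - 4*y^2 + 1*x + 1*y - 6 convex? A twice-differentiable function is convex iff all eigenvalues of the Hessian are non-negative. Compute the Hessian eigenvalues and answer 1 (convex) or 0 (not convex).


The Hessian of f(x,y) = 1*x^2 + 4*x*y - 4*y^2 + 1*x + 1*y - 6 is:
H = [[2, 4], [4, -8]]
Trace = 2 - 8 = -6
Determinant = 2*-8 - (4)^2 = -32
Discriminant = (-6)^2 - 4*-32 = 164.0
Eigenvalues: lambda_1 = -9.4031, lambda_2 = 3.4031
The function is not convex.

0


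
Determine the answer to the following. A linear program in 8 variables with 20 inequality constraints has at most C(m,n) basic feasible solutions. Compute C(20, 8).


Each vertex corresponds to some choice of n active constraints out of m, so the number of vertices is at most C(m, n) = m! / (n!(m-n)!).
m = 20, n = 8
Numerator: 20 * 19 * 18 * 17 * 16 * 15 * 14 * 13
Denominator: 8! = 40320
C(20, 8) = 125970


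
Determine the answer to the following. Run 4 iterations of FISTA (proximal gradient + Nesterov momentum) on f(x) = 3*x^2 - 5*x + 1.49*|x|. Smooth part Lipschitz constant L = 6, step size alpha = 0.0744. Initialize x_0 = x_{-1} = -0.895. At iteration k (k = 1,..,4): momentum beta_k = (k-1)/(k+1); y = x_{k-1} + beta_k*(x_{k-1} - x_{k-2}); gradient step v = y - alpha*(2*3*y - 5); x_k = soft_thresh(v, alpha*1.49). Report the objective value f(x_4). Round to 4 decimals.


FISTA on f(x) = 3*x^2 - 5*x + 1.49*|x|
L = 6, alpha = 0.0744
Iteration 1: beta = 0.0, y = -0.895 + 0.0*(-0.895 + 0.895) = -0.895
  grad(y) = -10.37, v = y - alpha*grad = -0.1235
  prox(v) = soft_thresh(-0.1235, 0.1109) = -0.0126
Iteration 2: beta = 0.3333, y = -0.0126 + 0.3333*(-0.0126 + 0.895) = 0.2815
  grad(y) = -3.3109, v = y - alpha*grad = 0.5278
  prox(v) = soft_thresh(0.5278, 0.1109) = 0.417
Iteration 3: beta = 0.5, y = 0.417 + 0.5*(0.417 + 0.0126) = 0.6318
  grad(y) = -1.2093, v = y - alpha*grad = 0.7218
  prox(v) = soft_thresh(0.7218, 0.1109) = 0.6109
Iteration 4: beta = 0.6, y = 0.6109 + 0.6*(0.6109 - 0.417) = 0.7273
  grad(y) = -0.6365, v = y - alpha*grad = 0.7746
  prox(v) = soft_thresh(0.7746, 0.1109) = 0.6638
f(x_4) = 3*0.6638^2 - 5*0.6638 + 1.49*|0.6638| = -1.0081


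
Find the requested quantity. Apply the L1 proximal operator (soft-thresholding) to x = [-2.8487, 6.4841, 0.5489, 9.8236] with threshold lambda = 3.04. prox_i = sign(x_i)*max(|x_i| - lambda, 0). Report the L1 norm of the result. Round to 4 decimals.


Soft-thresholding with lambda = 3.04:
prox(-2.8487) = sign(-2.8487)*max(|-2.8487| - 3.04, 0) = 0.0
prox(6.4841) = sign(6.4841)*max(|6.4841| - 3.04, 0) = 3.4441
prox(0.5489) = sign(0.5489)*max(|0.5489| - 3.04, 0) = 0.0
prox(9.8236) = sign(9.8236)*max(|9.8236| - 3.04, 0) = 6.7836
prox(x) = [0.0, 3.4441, 0.0, 6.7836]
||prox(x)||_1 = 0.0 + 3.4441 + 0.0 + 6.7836 = 10.2277


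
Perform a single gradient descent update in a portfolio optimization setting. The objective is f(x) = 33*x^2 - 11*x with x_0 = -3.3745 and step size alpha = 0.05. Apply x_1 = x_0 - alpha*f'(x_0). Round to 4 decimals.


We compute the gradient at x_0 and apply the update.
f'(x) = 66*x - 11
f'(-3.3745) = 66*-3.3745 - 11 = -233.717
x_1 = -3.3745 - 0.05*-233.717 = 8.3114


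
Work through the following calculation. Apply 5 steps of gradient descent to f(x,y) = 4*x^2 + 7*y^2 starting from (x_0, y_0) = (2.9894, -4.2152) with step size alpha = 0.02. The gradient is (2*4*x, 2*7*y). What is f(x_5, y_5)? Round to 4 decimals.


Gradient descent on f(x,y) = 4*x^2 + 7*y^2.
Starting point: (2.9894, -4.2152), alpha = 0.02
Step 1: grad_x = 2*4*2.9894 = 23.9152, grad_y = 2*7*-4.2152 = -59.0128
  x_1 = 2.9894 - 0.02*23.9152 = 2.5111
  y_1 = -4.2152 - 0.02*-59.0128 = -3.0349
Step 2: grad_x = 2*4*2.5111 = 20.0888, grad_y = 2*7*-3.0349 = -42.4892
  x_2 = 2.5111 - 0.02*20.0888 = 2.1093
  y_2 = -3.0349 - 0.02*-42.4892 = -2.1852
Step 3: grad_x = 2*4*2.1093 = 16.8746, grad_y = 2*7*-2.1852 = -30.5922
  x_3 = 2.1093 - 0.02*16.8746 = 1.7718
  y_3 = -2.1852 - 0.02*-30.5922 = -1.5733
Step 4: grad_x = 2*4*1.7718 = 14.1746, grad_y = 2*7*-1.5733 = -22.0264
  x_4 = 1.7718 - 0.02*14.1746 = 1.4883
  y_4 = -1.5733 - 0.02*-22.0264 = -1.1328
Step 5: grad_x = 2*4*1.4883 = 11.9067, grad_y = 2*7*-1.1328 = -15.859
  x_5 = 1.4883 - 0.02*11.9067 = 1.2502
  y_5 = -1.1328 - 0.02*-15.859 = -0.8156
f(1.2502, -0.8156) = 4*1.2502^2 + 7*(-0.8156)^2 = 10.9085


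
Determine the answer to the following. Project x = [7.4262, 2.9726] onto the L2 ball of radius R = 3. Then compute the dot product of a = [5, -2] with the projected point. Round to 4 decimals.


Step 1: Compute ||x|| (intermediates to 6 decimals).
||x|| = sqrt(7.4262^2 + 2.9726^2) = 7.99905
Step 2: Project.
Since ||x|| > R, scale = R/||x|| = 3/7.99905 = 0.375045, proj(x) = scale * x
proj(x) = [2.785159, 1.114859]
Step 3: Dot product.
a^T * proj(x) = 5*2.785159 - 2*1.114859 = 11.6961


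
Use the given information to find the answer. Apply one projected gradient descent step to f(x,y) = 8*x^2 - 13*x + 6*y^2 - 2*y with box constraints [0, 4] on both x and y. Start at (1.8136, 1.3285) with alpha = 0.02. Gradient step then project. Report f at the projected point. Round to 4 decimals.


Step 1: Compute gradient at (1.8136, 1.3285).
grad_x = 2*8*1.8136 - 13 = 16.0176
grad_y = 2*6*1.3285 - 2 = 13.942
Step 2: Gradient step.
x_raw = 1.8136 - 0.02*16.0176 = 1.4932
y_raw = 1.3285 - 0.02*13.942 = 1.0497
Step 3: Project onto [0, 4].
x_proj = clip(1.4932) = 1.4932
y_proj = clip(1.0497) = 1.0497
Step 4: Evaluate f.
f(1.4932, 1.0497) = 2.9375


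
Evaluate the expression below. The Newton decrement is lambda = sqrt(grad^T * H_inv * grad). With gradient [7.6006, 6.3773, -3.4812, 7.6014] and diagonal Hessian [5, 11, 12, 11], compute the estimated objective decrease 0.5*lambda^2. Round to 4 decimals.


Step 1: H is diagonal, so H^(-1) * g = [1.5201, 0.5798, -0.2901, 0.691].
Step 2: g^T H^(-1) g = sum_i g_i^2 / H_ii
  = (7.6006)^2/5 + (6.3773)^2/11 + (-3.4812)^2/12 + (7.6014)^2/11
  = 11.5538 + 3.6973 + 1.0099 + 5.2528 = 21.5138
Step 3: Objective decrease = 0.5 * g^T H^(-1) g = 10.7569


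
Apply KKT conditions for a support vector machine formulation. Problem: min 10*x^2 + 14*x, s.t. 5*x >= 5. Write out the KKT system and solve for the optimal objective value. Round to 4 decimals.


Step 1: Try lambda = 0 (constraint inactive).
x_unc = -14/(2*10) = -0.7
Check: 5*-0.7 = -3.5 < 5 -- violated!
Step 2: Constraint must be active: 5*x = 5
x* = 5/5 = 1.0
lambda = (2*10*1.0 + 14)/5 = 6.8
Step 3: Compute optimal value.
f(x*) = 10*1.0^2 + 14*1.0 = 24.0


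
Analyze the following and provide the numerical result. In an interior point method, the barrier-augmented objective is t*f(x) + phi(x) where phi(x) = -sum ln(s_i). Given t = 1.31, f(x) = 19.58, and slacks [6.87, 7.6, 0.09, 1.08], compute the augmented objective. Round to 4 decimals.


Step 1: Compute log-barrier.
ln values: [1.9272, 2.0281, -2.4079, 0.077]
phi = -(1.9272 + 2.0281 - 2.4079 + 0.077) = -1.6243
Step 2: Compute augmented objective.
t*f(x) = 1.31*19.58 = 25.6498
Total = 25.6498 - 1.6243 = 24.0255


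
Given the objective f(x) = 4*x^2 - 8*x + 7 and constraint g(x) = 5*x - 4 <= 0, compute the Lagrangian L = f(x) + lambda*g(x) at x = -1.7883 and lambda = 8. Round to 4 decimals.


Step 1: Evaluate f(x).
f(-1.7883) = 4*(-1.7883)^2 - 8*(-1.7883) + 7 = 34.0985
Step 2: Evaluate g(x).
g(-1.7883) = 5*-1.7883 - 4 = -12.9415
Step 3: Compute Lagrangian.
L = 34.0985 + 8*-12.9415 = -69.4335


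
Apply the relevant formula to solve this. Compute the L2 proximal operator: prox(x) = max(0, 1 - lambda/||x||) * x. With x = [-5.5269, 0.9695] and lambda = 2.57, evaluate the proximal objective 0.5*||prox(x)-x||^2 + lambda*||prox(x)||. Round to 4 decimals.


Step 1: Compute ||x||.
||x|| = 5.6113
Step 2: Compute scaling factor.
scale = max(0, 1 - 2.57/5.6113) = 0.542
Step 3: prox(x) = [-2.9956, 0.5255]
||prox(x)|| = 3.0413
Step 4: Proximal objective.
0.5*||prox-x||^2 = 3.3025
lambda*||prox|| = 7.8161
Total = 11.1186


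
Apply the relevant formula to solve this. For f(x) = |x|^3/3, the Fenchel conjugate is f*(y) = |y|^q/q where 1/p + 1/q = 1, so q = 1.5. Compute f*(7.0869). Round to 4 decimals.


The conjugate exponent q satisfies 1/p + 1/q = 1.
p = 3, so q = 3/(3 - 1) = 1.5
|y|^q = 7.0869^1.5 = 18.8662
f*(7.0869) = 18.8662 / 1.5 = 12.5775


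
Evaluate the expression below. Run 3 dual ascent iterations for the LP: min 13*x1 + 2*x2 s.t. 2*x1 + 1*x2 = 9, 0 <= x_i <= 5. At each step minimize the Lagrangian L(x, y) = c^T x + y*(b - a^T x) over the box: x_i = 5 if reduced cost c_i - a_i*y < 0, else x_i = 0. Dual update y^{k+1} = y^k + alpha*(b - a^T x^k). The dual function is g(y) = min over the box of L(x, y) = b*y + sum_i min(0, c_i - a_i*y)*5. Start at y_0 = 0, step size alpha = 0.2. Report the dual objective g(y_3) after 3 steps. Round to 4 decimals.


Dual ascent for LP: min 13*x1 + 2*x2, 2*x1 + 1*x2 = 9, 0 <= x_i <= 5
Step 1: y^k = 0.0, reduced costs: (13.0, 2.0)
  x^k = (0.0, 0.0), subgradient = b - a^T x = 9.0
  y^{k+1} = 0.0 + 0.2*9.0 = 1.8
Step 2: y^k = 1.8, reduced costs: (9.4, 0.2)
  x^k = (0.0, 0.0), subgradient = b - a^T x = 9.0
  y^{k+1} = 1.8 + 0.2*9.0 = 3.6
Step 3: y^k = 3.6, reduced costs: (5.8, -1.6)
  x^k = (0.0, 5.0), subgradient = b - a^T x = 4.0
  y^{k+1} = 3.6 + 0.2*4.0 = 4.4
Dual objective at y_3 = 4.4: reduced costs (4.2, -2.4), box minimizer x = (0.0, 5.0)
g(y_3) = b*y + (c1 - a1*y)*x1 + (c2 - a2*y)*x2 = 9*4.4 + 4.2*0.0 + (-2.4)*5.0 = 39.6 + 0.0 - 12.0 = 27.6
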